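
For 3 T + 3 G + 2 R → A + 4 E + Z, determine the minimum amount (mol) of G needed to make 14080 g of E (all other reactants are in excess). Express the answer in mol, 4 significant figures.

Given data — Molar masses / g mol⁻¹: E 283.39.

n(E) = 14080 / 283.39 = 49.68 mol
n(G) = (3/4) × 49.68 = 37.26 mol

37.26 mol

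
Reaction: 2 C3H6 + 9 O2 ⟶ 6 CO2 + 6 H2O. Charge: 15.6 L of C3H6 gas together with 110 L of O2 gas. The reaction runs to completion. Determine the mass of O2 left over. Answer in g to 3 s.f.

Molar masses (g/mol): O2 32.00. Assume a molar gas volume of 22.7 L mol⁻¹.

56.1 g

n(C3H6) = 15.60 / 22.7 = 0.6872 mol
n(O2) = 110.0 / 22.7 = 4.846 mol
n/ν for C3H6 = 0.6872/2 = 0.3436
n/ν for O2 = 4.846/9 = 0.5384
Smallest n/ν is C3H6 → limiting reagent.
O2 consumed = (9/2) × 0.6872 = 3.092 mol
O2 remaining = 4.846 − 3.092 = 1.754 mol
mass = 1.754 × 32.00 = 56.13 g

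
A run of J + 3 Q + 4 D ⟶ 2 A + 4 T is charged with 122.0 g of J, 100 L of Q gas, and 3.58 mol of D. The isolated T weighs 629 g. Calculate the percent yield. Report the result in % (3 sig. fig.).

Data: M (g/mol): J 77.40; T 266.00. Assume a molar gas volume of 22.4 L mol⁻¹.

66.1 %

n(J) = 122.0 / 77.40 = 1.576 mol
n(Q) = 100.0 / 22.4 = 4.464 mol
n(D) = 3.580 mol
n/ν → J: 1.576, Q: 1.488, D: 0.8950; D is limiting.
theoretical n(T) = (4/4) × 3.580 = 3.580 mol → 952.3 g
% yield = 629 / 952.3 × 100 = 66.05 %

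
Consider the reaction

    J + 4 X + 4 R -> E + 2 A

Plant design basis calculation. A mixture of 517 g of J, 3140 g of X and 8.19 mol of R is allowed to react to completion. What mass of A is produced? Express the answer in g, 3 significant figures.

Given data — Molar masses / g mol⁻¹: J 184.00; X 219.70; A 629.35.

2580 g

n(J) = 517.0 / 184.00 = 2.810 mol
n(X) = 3140 / 219.70 = 14.29 mol
n(R) = 8.190 mol
n/ν → J: 2.810, X: 3.573, R: 2.048; R is limiting.
n(A) = (2/4) × 8.190 = 4.095 mol
mass = 4.095 × 629.35 = 2577 g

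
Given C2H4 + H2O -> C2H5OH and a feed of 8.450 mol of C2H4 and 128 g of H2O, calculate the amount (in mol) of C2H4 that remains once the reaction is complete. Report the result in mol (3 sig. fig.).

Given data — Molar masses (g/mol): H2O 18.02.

n(C2H4) = 8.450 mol
n(H2O) = 128.0 / 18.02 = 7.103 mol
n/ν for C2H4 = 8.450/1 = 8.450
n/ν for H2O = 7.103/1 = 7.103
Smallest n/ν is H2O → limiting reagent.
C2H4 consumed = (1/1) × 7.103 = 7.103 mol
C2H4 remaining = 8.450 − 7.103 = 1.347 mol

1.35 mol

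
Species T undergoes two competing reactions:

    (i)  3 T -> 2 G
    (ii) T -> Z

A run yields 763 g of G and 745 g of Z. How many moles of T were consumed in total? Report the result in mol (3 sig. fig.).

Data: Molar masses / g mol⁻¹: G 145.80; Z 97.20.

n(G) = 763 / 145.80 = 5.233 mol
n(Z) = 745 / 97.20 = 7.665 mol
n(T) via (i) = (3/2)×5.233 = 7.850 mol
n(T) via (ii) = (1/1)×7.665 = 7.665 mol
total n(T) = 7.850 + 7.665 = 15.52 mol

15.5 mol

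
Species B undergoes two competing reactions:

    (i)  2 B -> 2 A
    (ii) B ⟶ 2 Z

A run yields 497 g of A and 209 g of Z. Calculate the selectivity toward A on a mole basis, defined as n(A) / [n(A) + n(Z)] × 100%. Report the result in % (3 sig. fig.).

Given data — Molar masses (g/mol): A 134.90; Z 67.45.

54.3 %

n(A) = 497 / 134.90 = 3.684 mol
n(Z) = 209 / 67.45 = 3.099 mol
selectivity = 3.684/(3.684+3.099) × 100 = 54.31 %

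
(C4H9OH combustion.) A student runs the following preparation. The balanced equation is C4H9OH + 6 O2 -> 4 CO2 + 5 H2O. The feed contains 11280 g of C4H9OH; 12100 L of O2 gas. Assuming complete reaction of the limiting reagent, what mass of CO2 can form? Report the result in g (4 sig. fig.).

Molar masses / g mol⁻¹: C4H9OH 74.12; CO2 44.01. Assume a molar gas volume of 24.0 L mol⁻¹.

14790 g

n(C4H9OH) = 11280 / 74.12 = 152.2 mol
n(O2) = 12100 / 24.0 = 504.2 mol
n/ν → C4H9OH: 152.2, O2: 84.03; O2 is limiting.
n(CO2) = (4/6) × 504.2 = 336.1 mol
mass = 336.1 × 44.01 = 14790 g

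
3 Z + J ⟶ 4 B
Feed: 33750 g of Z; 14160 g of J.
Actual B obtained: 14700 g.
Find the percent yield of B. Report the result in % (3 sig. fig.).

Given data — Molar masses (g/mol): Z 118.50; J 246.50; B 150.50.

42.5 %

n(Z) = 33750 / 118.50 = 284.8 mol
n(J) = 14160 / 246.50 = 57.44 mol
n/ν → Z: 94.93, J: 57.44; J is limiting.
theoretical n(B) = (4/1) × 57.44 = 229.8 mol → 34580 g
% yield = 14700 / 34580 × 100 = 42.51 %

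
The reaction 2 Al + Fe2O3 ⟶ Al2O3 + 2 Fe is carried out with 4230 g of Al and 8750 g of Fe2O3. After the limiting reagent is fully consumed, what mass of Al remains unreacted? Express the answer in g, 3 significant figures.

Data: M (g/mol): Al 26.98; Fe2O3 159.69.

n(Al) = 4230 / 26.98 = 156.8 mol
n(Fe2O3) = 8750 / 159.69 = 54.79 mol
n/ν for Al = 156.8/2 = 78.40
n/ν for Fe2O3 = 54.79/1 = 54.79
Smallest n/ν is Fe2O3 → limiting reagent.
Al consumed = (2/1) × 54.79 = 109.6 mol
Al remaining = 156.8 − 109.6 = 47.20 mol
mass = 47.20 × 26.98 = 1273 g

1270 g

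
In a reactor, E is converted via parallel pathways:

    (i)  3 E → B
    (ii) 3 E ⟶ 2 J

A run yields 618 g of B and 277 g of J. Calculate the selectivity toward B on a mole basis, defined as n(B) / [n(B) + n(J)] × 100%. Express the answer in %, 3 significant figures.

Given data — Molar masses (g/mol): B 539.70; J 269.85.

n(B) = 618 / 539.70 = 1.145 mol
n(J) = 277 / 269.85 = 1.026 mol
selectivity = 1.145/(1.145+1.026) × 100 = 52.74 %

52.7 %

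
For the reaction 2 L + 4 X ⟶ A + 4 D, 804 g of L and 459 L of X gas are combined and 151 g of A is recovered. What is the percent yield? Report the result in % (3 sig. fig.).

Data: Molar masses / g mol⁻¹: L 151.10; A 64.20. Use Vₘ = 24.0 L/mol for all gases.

88.4 %

n(L) = 804.0 / 151.10 = 5.321 mol
n(X) = 459.0 / 24.0 = 19.13 mol
n/ν → L: 2.661, X: 4.783; L is limiting.
theoretical n(A) = (1/2) × 5.321 = 2.661 mol → 170.8 g
% yield = 151 / 170.8 × 100 = 88.41 %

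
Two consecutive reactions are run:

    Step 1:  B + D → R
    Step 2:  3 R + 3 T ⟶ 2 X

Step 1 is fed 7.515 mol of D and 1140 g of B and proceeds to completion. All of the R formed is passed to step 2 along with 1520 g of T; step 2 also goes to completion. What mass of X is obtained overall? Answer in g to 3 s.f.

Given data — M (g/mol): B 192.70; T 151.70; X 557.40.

2200 g

Step 1:
n(D) = 7.515 mol
n(B) = 1140 / 192.70 = 5.916 mol
n/ν for D = 7.515/1 = 7.515
n/ν for B = 5.916/1 = 5.916
Smallest n/ν is B → limiting reagent.
n(R) produced = (1/1) × 5.916 = 5.916 mol
Step 2:
n(R) available = 5.916 mol
n(T) = 1520 / 151.70 = 10.02 mol
n/ν for R = 5.916/3 = 1.972
n/ν for T = 10.02/3 = 3.340
Smallest n/ν is R → limiting reagent.
n(X) = (2/3) × 5.916 = 3.944 mol
mass = 3.944 × 557.40 = 2198 g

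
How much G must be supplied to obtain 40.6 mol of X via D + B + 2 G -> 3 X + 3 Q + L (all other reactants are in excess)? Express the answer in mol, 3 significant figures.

n(X) = 40.60 mol
n(G) = (2/3) × 40.60 = 27.07 mol

27.1 mol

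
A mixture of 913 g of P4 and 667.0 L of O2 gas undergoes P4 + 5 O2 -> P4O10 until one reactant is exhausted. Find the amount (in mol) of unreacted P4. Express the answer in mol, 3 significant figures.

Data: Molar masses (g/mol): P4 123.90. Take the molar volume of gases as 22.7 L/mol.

1.49 mol

n(P4) = 913.0 / 123.90 = 7.369 mol
n(O2) = 667.0 / 22.7 = 29.38 mol
n/ν → P4: 7.369, O2: 5.876; O2 is limiting.
P4 consumed = (1/5) × 29.38 = 5.876 mol
P4 remaining = 7.369 − 5.876 = 1.493 mol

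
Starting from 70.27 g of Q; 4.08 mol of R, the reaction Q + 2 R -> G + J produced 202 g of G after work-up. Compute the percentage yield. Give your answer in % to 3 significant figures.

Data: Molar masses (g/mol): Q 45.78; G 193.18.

n(Q) = 70.27 / 45.78 = 1.535 mol
n(R) = 4.080 mol
n/ν → Q: 1.535, R: 2.040; Q is limiting.
theoretical n(G) = (1/1) × 1.535 = 1.535 mol → 296.5 g
% yield = 202 / 296.5 × 100 = 68.13 %

68.1 %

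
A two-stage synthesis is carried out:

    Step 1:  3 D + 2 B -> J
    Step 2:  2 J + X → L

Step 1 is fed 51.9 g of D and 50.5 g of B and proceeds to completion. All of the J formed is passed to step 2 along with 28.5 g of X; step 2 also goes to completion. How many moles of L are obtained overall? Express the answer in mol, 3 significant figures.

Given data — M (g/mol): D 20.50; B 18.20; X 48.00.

0.422 mol

Step 1:
n(D) = 51.90 / 20.50 = 2.532 mol
n(B) = 50.50 / 18.20 = 2.775 mol
n/ν for D = 2.532/3 = 0.8440
n/ν for B = 2.775/2 = 1.388
Smallest n/ν is D → limiting reagent.
n(J) produced = (1/3) × 2.532 = 0.8440 mol
Step 2:
n(J) available = 0.8440 mol
n(X) = 28.50 / 48.00 = 0.5938 mol
n/ν for J = 0.8440/2 = 0.4220
n/ν for X = 0.5938/1 = 0.5938
Smallest n/ν is J → limiting reagent.
n(L) = (1/2) × 0.8440 = 0.4220 mol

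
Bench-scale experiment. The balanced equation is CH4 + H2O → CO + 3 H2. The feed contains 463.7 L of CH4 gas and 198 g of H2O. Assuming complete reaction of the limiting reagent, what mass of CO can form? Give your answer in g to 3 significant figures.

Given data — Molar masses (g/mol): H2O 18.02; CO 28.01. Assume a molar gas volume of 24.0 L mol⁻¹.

308 g

n(CH4) = 463.7 / 24.0 = 19.32 mol
n(H2O) = 198.0 / 18.02 = 10.99 mol
n/ν for CH4 = 19.32/1 = 19.32
n/ν for H2O = 10.99/1 = 10.99
Smallest n/ν is H2O → limiting reagent.
n(CO) = (1/1) × 10.99 = 10.99 mol
mass = 10.99 × 28.01 = 307.8 g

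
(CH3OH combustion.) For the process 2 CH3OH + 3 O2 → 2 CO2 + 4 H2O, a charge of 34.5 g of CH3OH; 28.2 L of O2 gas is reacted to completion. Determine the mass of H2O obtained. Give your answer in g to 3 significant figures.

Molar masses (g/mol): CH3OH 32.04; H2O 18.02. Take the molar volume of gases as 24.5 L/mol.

n(CH3OH) = 34.50 / 32.04 = 1.077 mol
n(O2) = 28.20 / 24.5 = 1.151 mol
n/ν for CH3OH = 1.077/2 = 0.5385
n/ν for O2 = 1.151/3 = 0.3837
Smallest n/ν is O2 → limiting reagent.
n(H2O) = (4/3) × 1.151 = 1.535 mol
mass = 1.535 × 18.02 = 27.66 g

27.7 g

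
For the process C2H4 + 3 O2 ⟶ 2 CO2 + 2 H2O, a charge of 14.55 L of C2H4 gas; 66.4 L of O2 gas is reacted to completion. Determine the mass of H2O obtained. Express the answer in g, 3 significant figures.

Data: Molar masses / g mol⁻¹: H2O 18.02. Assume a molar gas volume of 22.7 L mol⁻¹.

23.1 g

n(C2H4) = 14.55 / 22.7 = 0.6410 mol
n(O2) = 66.40 / 22.7 = 2.925 mol
n/ν → C2H4: 0.6410, O2: 0.9750; C2H4 is limiting.
n(H2O) = (2/1) × 0.6410 = 1.282 mol
mass = 1.282 × 18.02 = 23.10 g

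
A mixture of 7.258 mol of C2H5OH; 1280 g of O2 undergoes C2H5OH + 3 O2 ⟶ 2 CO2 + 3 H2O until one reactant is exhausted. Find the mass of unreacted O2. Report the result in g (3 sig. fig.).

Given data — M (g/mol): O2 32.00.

583 g

n(C2H5OH) = 7.258 mol
n(O2) = 1280 / 32.00 = 40.00 mol
n/ν for C2H5OH = 7.258/1 = 7.258
n/ν for O2 = 40.00/3 = 13.33
Smallest n/ν is C2H5OH → limiting reagent.
O2 consumed = (3/1) × 7.258 = 21.77 mol
O2 remaining = 40.00 − 21.77 = 18.23 mol
mass = 18.23 × 32.00 = 583.4 g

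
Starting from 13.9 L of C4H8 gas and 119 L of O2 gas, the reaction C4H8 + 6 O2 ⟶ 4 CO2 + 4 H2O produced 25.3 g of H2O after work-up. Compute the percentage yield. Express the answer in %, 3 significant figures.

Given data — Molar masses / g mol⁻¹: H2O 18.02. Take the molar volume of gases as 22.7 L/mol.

57.3 %

n(C4H8) = 13.90 / 22.7 = 0.6123 mol
n(O2) = 119.0 / 22.7 = 5.242 mol
n/ν for C4H8 = 0.6123/1 = 0.6123
n/ν for O2 = 5.242/6 = 0.8737
Smallest n/ν is C4H8 → limiting reagent.
theoretical n(H2O) = (4/1) × 0.6123 = 2.449 mol → 44.13 g
% yield = 25.3 / 44.13 × 100 = 57.33 %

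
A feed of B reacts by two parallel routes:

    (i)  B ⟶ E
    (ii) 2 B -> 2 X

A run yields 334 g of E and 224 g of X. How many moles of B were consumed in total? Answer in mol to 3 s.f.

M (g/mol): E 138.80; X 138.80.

n(E) = 334 / 138.80 = 2.406 mol
n(X) = 224 / 138.80 = 1.614 mol
n(B) via (i) = (1/1)×2.406 = 2.406 mol
n(B) via (ii) = (2/2)×1.614 = 1.614 mol
total n(B) = 2.406 + 1.614 = 4.020 mol

4.02 mol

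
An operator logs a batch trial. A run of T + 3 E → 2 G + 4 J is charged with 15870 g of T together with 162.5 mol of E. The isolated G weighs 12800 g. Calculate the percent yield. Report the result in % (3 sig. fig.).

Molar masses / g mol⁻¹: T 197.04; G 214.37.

55.1 %

n(T) = 15870 / 197.04 = 80.54 mol
n(E) = 162.5 mol
n/ν for T = 80.54/1 = 80.54
n/ν for E = 162.5/3 = 54.17
Smallest n/ν is E → limiting reagent.
theoretical n(G) = (2/3) × 162.5 = 108.3 mol → 23220 g
% yield = 12800 / 23220 × 100 = 55.12 %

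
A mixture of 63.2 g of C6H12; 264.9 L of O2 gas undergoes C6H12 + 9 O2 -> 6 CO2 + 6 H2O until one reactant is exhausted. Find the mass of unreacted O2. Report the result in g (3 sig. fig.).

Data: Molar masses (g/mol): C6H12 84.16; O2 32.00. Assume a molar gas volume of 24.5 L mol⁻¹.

130 g

n(C6H12) = 63.20 / 84.16 = 0.7510 mol
n(O2) = 264.9 / 24.5 = 10.81 mol
n/ν for C6H12 = 0.7510/1 = 0.7510
n/ν for O2 = 10.81/9 = 1.201
Smallest n/ν is C6H12 → limiting reagent.
O2 consumed = (9/1) × 0.7510 = 6.759 mol
O2 remaining = 10.81 − 6.759 = 4.051 mol
mass = 4.051 × 32.00 = 129.6 g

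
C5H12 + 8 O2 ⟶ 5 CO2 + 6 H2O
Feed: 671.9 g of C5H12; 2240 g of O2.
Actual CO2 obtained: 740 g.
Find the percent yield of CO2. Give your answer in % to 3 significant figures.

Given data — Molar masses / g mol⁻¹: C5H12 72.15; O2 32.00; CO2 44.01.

n(C5H12) = 671.9 / 72.15 = 9.313 mol
n(O2) = 2240 / 32.00 = 70.00 mol
n/ν for C5H12 = 9.313/1 = 9.313
n/ν for O2 = 70.00/8 = 8.750
Smallest n/ν is O2 → limiting reagent.
theoretical n(CO2) = (5/8) × 70.00 = 43.75 mol → 1925 g
% yield = 740 / 1925 × 100 = 38.44 %

38.4 %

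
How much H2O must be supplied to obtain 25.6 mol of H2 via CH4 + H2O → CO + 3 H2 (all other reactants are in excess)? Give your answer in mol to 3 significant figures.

8.53 mol

n(H2) = 25.60 mol
n(H2O) = (1/3) × 25.60 = 8.533 mol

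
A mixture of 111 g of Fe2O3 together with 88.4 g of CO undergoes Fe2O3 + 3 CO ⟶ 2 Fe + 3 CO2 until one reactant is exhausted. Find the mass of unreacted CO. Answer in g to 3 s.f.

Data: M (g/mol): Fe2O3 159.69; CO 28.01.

n(Fe2O3) = 111.0 / 159.69 = 0.6951 mol
n(CO) = 88.40 / 28.01 = 3.156 mol
n/ν for Fe2O3 = 0.6951/1 = 0.6951
n/ν for CO = 3.156/3 = 1.052
Smallest n/ν is Fe2O3 → limiting reagent.
CO consumed = (3/1) × 0.6951 = 2.085 mol
CO remaining = 3.156 − 2.085 = 1.071 mol
mass = 1.071 × 28.01 = 30.00 g

30.0 g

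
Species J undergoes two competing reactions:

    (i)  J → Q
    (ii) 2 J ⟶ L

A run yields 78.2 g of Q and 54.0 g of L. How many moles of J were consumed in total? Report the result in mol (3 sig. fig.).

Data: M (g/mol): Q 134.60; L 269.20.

n(Q) = 78.2 / 134.60 = 0.5810 mol
n(L) = 54.0 / 269.20 = 0.2006 mol
n(J) via (i) = (1/1)×0.5810 = 0.5810 mol
n(J) via (ii) = (2/1)×0.2006 = 0.4012 mol
total n(J) = 0.5810 + 0.4012 = 0.9822 mol

0.982 mol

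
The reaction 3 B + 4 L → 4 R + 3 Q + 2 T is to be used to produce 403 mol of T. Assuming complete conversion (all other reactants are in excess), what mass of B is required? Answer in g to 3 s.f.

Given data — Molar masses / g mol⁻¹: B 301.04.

182000 g

n(T) = 403.0 mol
n(B) = (3/2) × 403.0 = 604.5 mol
mass = 604.5 × 301.04 = 182000 g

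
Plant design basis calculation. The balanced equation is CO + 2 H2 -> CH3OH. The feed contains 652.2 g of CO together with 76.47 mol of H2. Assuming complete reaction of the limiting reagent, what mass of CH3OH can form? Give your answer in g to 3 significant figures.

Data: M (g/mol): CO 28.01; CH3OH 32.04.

746 g

n(CO) = 652.2 / 28.01 = 23.28 mol
n(H2) = 76.47 mol
n/ν → CO: 23.28, H2: 38.24; CO is limiting.
n(CH3OH) = (1/1) × 23.28 = 23.28 mol
mass = 23.28 × 32.04 = 745.9 g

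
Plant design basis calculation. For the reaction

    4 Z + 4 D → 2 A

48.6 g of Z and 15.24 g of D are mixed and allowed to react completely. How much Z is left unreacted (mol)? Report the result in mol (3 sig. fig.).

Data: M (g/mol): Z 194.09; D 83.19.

0.0672 mol

n(Z) = 48.60 / 194.09 = 0.2504 mol
n(D) = 15.24 / 83.19 = 0.1832 mol
n/ν → Z: 0.06260, D: 0.04580; D is limiting.
Z consumed = (4/4) × 0.1832 = 0.1832 mol
Z remaining = 0.2504 − 0.1832 = 0.06720 mol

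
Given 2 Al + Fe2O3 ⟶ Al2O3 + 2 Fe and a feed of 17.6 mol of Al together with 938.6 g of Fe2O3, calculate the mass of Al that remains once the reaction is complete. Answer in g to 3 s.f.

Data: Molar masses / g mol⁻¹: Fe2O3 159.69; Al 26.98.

n(Al) = 17.60 mol
n(Fe2O3) = 938.6 / 159.69 = 5.878 mol
n/ν → Al: 8.800, Fe2O3: 5.878; Fe2O3 is limiting.
Al consumed = (2/1) × 5.878 = 11.76 mol
Al remaining = 17.60 − 11.76 = 5.840 mol
mass = 5.840 × 26.98 = 157.6 g

158 g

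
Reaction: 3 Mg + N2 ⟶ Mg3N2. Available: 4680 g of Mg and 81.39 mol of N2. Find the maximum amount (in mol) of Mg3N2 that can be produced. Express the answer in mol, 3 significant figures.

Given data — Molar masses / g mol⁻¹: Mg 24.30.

n(Mg) = 4680 / 24.30 = 192.6 mol
n(N2) = 81.39 mol
n/ν for Mg = 192.6/3 = 64.20
n/ν for N2 = 81.39/1 = 81.39
Smallest n/ν is Mg → limiting reagent.
n(Mg3N2) = (1/3) × 192.6 = 64.20 mol

64.2 mol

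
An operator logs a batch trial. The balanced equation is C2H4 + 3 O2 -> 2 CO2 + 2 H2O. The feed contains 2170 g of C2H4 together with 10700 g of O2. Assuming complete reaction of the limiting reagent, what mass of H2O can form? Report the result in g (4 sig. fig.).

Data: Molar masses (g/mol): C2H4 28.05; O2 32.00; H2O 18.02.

2788 g

n(C2H4) = 2170 / 28.05 = 77.36 mol
n(O2) = 10700 / 32.00 = 334.4 mol
n/ν for C2H4 = 77.36/1 = 77.36
n/ν for O2 = 334.4/3 = 111.5
Smallest n/ν is C2H4 → limiting reagent.
n(H2O) = (2/1) × 77.36 = 154.7 mol
mass = 154.7 × 18.02 = 2788 g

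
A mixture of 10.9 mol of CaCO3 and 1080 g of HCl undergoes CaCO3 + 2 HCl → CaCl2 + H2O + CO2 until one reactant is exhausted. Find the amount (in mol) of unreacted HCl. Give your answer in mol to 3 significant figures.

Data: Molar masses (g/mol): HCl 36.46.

7.82 mol

n(CaCO3) = 10.90 mol
n(HCl) = 1080 / 36.46 = 29.62 mol
n/ν for CaCO3 = 10.90/1 = 10.90
n/ν for HCl = 29.62/2 = 14.81
Smallest n/ν is CaCO3 → limiting reagent.
HCl consumed = (2/1) × 10.90 = 21.80 mol
HCl remaining = 29.62 − 21.80 = 7.820 mol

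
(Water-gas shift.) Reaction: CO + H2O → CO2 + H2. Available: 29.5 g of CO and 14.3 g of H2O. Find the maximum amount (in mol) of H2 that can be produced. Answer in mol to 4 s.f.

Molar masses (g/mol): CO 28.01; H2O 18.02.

0.7936 mol

n(CO) = 29.50 / 28.01 = 1.053 mol
n(H2O) = 14.30 / 18.02 = 0.7936 mol
n/ν → CO: 1.053, H2O: 0.7936; H2O is limiting.
n(H2) = (1/1) × 0.7936 = 0.7936 mol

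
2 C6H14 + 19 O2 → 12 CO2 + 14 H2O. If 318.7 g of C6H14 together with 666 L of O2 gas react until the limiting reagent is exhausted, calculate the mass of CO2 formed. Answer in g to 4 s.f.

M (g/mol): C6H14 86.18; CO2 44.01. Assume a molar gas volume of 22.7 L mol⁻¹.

815.5 g

n(C6H14) = 318.7 / 86.18 = 3.698 mol
n(O2) = 666.0 / 22.7 = 29.34 mol
n/ν for C6H14 = 3.698/2 = 1.849
n/ν for O2 = 29.34/19 = 1.544
Smallest n/ν is O2 → limiting reagent.
n(CO2) = (12/19) × 29.34 = 18.53 mol
mass = 18.53 × 44.01 = 815.5 g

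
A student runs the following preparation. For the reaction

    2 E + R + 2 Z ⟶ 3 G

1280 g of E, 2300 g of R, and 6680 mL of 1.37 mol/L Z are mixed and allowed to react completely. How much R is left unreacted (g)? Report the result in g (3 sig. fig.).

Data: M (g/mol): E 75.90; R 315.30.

857 g

n(E) = 1280 / 75.90 = 16.86 mol
n(R) = 2300 / 315.30 = 7.295 mol
n(Z) = 1.37 × 6680/1000 = 9.152 mol
n/ν for E = 16.86/2 = 8.430
n/ν for R = 7.295/1 = 7.295
n/ν for Z = 9.152/2 = 4.576
Smallest n/ν is Z → limiting reagent.
R consumed = (1/2) × 9.152 = 4.576 mol
R remaining = 7.295 − 4.576 = 2.719 mol
mass = 2.719 × 315.30 = 857.3 g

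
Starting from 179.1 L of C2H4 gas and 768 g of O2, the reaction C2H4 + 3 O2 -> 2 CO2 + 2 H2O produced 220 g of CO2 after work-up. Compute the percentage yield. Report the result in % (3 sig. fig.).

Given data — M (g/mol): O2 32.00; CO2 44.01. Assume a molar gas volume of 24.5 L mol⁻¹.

34.2 %

n(C2H4) = 179.1 / 24.5 = 7.310 mol
n(O2) = 768.0 / 32.00 = 24.00 mol
n/ν → C2H4: 7.310, O2: 8.000; C2H4 is limiting.
theoretical n(CO2) = (2/1) × 7.310 = 14.62 mol → 643.4 g
% yield = 220 / 643.4 × 100 = 34.19 %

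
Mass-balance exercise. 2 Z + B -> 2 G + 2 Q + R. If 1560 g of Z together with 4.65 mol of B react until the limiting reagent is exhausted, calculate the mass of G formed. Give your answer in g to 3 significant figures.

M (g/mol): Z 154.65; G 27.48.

256 g

n(Z) = 1560 / 154.65 = 10.09 mol
n(B) = 4.650 mol
n/ν for Z = 10.09/2 = 5.045
n/ν for B = 4.650/1 = 4.650
Smallest n/ν is B → limiting reagent.
n(G) = (2/1) × 4.650 = 9.300 mol
mass = 9.300 × 27.48 = 255.6 g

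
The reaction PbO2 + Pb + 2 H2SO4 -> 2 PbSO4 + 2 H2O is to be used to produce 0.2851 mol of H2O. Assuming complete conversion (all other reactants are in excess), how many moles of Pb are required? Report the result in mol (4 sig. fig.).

0.1426 mol

n(H2O) = 0.2851 mol
n(Pb) = (1/2) × 0.2851 = 0.1426 mol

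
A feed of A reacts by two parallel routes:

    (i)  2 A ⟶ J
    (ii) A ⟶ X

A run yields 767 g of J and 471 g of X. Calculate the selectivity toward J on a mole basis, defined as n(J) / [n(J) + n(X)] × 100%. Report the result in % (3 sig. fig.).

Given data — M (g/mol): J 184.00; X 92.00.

n(J) = 767 / 184.00 = 4.168 mol
n(X) = 471 / 92.00 = 5.120 mol
selectivity = 4.168/(4.168+5.120) × 100 = 44.88 %

44.9 %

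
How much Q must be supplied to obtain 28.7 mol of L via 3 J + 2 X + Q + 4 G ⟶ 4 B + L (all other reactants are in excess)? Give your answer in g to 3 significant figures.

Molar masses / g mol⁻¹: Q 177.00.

n(L) = 28.70 mol
n(Q) = (1/1) × 28.70 = 28.70 mol
mass = 28.70 × 177.00 = 5080 g

5080 g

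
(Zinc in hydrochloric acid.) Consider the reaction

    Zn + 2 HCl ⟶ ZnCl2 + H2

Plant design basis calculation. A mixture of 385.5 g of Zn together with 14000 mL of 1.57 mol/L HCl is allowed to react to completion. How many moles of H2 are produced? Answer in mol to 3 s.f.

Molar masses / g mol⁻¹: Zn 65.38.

5.90 mol

n(Zn) = 385.5 / 65.38 = 5.896 mol
n(HCl) = 1.57 × 14000/1000 = 21.98 mol
n/ν → Zn: 5.896, HCl: 10.99; Zn is limiting.
n(H2) = (1/1) × 5.896 = 5.896 mol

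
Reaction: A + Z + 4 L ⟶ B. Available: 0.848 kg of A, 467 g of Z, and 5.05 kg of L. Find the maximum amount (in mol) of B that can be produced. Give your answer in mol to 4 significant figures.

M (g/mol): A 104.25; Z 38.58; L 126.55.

8.134 mol

n(A) = 0.8480×1000 / 104.25 = 8.134 mol
n(Z) = 467.0 / 38.58 = 12.10 mol
n(L) = 5.050×1000 / 126.55 = 39.91 mol
n/ν for A = 8.134/1 = 8.134
n/ν for Z = 12.10/1 = 12.10
n/ν for L = 39.91/4 = 9.978
Smallest n/ν is A → limiting reagent.
n(B) = (1/1) × 8.134 = 8.134 mol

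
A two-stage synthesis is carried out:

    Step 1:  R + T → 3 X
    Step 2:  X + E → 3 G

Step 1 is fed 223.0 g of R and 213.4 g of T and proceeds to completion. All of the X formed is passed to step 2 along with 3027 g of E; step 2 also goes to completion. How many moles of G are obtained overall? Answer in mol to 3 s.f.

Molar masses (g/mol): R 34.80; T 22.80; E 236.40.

38.4 mol

Step 1:
n(R) = 223.0 / 34.80 = 6.408 mol
n(T) = 213.4 / 22.80 = 9.360 mol
n/ν for R = 6.408/1 = 6.408
n/ν for T = 9.360/1 = 9.360
Smallest n/ν is R → limiting reagent.
n(X) produced = (3/1) × 6.408 = 19.22 mol
Step 2:
n(X) available = 19.22 mol
n(E) = 3027 / 236.40 = 12.80 mol
n/ν for X = 19.22/1 = 19.22
n/ν for E = 12.80/1 = 12.80
Smallest n/ν is E → limiting reagent.
n(G) = (3/1) × 12.80 = 38.40 mol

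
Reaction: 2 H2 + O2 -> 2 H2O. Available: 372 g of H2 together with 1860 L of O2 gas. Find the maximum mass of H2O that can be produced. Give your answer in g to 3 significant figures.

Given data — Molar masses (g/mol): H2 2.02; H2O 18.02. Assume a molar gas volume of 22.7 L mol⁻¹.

2950 g

n(H2) = 372.0 / 2.02 = 184.2 mol
n(O2) = 1860 / 22.7 = 81.94 mol
n/ν for H2 = 184.2/2 = 92.10
n/ν for O2 = 81.94/1 = 81.94
Smallest n/ν is O2 → limiting reagent.
n(H2O) = (2/1) × 81.94 = 163.9 mol
mass = 163.9 × 18.02 = 2953 g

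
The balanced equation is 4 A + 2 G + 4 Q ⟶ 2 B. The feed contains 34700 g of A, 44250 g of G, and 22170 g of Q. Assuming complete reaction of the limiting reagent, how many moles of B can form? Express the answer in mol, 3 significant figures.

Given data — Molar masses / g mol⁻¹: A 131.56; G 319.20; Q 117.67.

n(A) = 34700 / 131.56 = 263.8 mol
n(G) = 44250 / 319.20 = 138.6 mol
n(Q) = 22170 / 117.67 = 188.4 mol
n/ν for A = 263.8/4 = 65.95
n/ν for G = 138.6/2 = 69.30
n/ν for Q = 188.4/4 = 47.10
Smallest n/ν is Q → limiting reagent.
n(B) = (2/4) × 188.4 = 94.20 mol

94.2 mol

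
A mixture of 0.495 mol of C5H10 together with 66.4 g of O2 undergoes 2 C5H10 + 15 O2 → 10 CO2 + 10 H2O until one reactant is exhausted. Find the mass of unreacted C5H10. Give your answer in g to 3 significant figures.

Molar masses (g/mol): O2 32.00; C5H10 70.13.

n(C5H10) = 0.4950 mol
n(O2) = 66.40 / 32.00 = 2.075 mol
n/ν → C5H10: 0.2475, O2: 0.1383; O2 is limiting.
C5H10 consumed = (2/15) × 2.075 = 0.2767 mol
C5H10 remaining = 0.4950 − 0.2767 = 0.2183 mol
mass = 0.2183 × 70.13 = 15.31 g

15.3 g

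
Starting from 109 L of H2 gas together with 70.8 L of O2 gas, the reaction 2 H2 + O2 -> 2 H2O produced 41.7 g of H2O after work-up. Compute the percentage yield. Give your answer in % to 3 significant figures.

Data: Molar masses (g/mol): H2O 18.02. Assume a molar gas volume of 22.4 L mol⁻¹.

47.6 %

n(H2) = 109.0 / 22.4 = 4.866 mol
n(O2) = 70.80 / 22.4 = 3.161 mol
n/ν for H2 = 4.866/2 = 2.433
n/ν for O2 = 3.161/1 = 3.161
Smallest n/ν is H2 → limiting reagent.
theoretical n(H2O) = (2/2) × 4.866 = 4.866 mol → 87.69 g
% yield = 41.7 / 87.69 × 100 = 47.55 %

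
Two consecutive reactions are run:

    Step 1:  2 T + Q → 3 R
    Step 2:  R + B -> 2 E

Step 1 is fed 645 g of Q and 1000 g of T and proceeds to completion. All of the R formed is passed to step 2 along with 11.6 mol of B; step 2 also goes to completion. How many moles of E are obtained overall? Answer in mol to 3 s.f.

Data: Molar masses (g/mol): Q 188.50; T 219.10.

Step 1:
n(Q) = 645.0 / 188.50 = 3.422 mol
n(T) = 1000 / 219.10 = 4.564 mol
n/ν for Q = 3.422/1 = 3.422
n/ν for T = 4.564/2 = 2.282
Smallest n/ν is T → limiting reagent.
n(R) produced = (3/2) × 4.564 = 6.846 mol
Step 2:
n(R) available = 6.846 mol
n(B) = 11.60 mol
n/ν for R = 6.846/1 = 6.846
n/ν for B = 11.60/1 = 11.60
Smallest n/ν is R → limiting reagent.
n(E) = (2/1) × 6.846 = 13.69 mol

13.7 mol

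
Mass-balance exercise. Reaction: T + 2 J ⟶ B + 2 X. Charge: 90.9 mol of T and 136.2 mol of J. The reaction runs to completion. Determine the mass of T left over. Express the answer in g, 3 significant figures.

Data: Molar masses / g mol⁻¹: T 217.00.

n(T) = 90.90 mol
n(J) = 136.2 mol
n/ν → T: 90.90, J: 68.10; J is limiting.
T consumed = (1/2) × 136.2 = 68.10 mol
T remaining = 90.90 − 68.10 = 22.80 mol
mass = 22.80 × 217.00 = 4948 g

4950 g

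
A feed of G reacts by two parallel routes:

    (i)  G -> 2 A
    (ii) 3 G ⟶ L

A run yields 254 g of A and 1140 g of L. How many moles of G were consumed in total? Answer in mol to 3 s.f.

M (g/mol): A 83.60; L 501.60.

8.34 mol

n(A) = 254 / 83.60 = 3.038 mol
n(L) = 1140 / 501.60 = 2.273 mol
n(G) via (i) = (1/2)×3.038 = 1.519 mol
n(G) via (ii) = (3/1)×2.273 = 6.819 mol
total n(G) = 1.519 + 6.819 = 8.338 mol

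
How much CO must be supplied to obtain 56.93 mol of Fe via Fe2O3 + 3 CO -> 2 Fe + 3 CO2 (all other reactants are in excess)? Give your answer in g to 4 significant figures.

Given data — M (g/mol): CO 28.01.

2392 g

n(Fe) = 56.93 mol
n(CO) = (3/2) × 56.93 = 85.40 mol
mass = 85.40 × 28.01 = 2392 g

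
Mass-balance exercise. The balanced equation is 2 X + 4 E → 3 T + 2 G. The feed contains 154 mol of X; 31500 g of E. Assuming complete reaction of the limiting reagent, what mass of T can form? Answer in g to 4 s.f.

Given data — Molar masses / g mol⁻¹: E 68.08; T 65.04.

n(X) = 154.0 mol
n(E) = 31500 / 68.08 = 462.7 mol
n/ν for X = 154.0/2 = 77.00
n/ν for E = 462.7/4 = 115.7
Smallest n/ν is X → limiting reagent.
n(T) = (3/2) × 154.0 = 231.0 mol
mass = 231.0 × 65.04 = 15020 g

15020 g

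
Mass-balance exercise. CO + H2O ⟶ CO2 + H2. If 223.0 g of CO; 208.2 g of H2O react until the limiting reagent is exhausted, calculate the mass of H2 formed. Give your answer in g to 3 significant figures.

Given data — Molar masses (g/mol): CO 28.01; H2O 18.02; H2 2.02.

16.1 g

n(CO) = 223.0 / 28.01 = 7.961 mol
n(H2O) = 208.2 / 18.02 = 11.55 mol
n/ν for CO = 7.961/1 = 7.961
n/ν for H2O = 11.55/1 = 11.55
Smallest n/ν is CO → limiting reagent.
n(H2) = (1/1) × 7.961 = 7.961 mol
mass = 7.961 × 2.02 = 16.08 g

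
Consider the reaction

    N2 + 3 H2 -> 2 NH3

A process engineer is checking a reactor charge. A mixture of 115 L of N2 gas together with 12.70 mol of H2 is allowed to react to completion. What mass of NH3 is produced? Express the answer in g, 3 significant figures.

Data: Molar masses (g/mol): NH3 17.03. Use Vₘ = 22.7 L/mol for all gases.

n(N2) = 115.0 / 22.7 = 5.066 mol
n(H2) = 12.70 mol
n/ν → N2: 5.066, H2: 4.233; H2 is limiting.
n(NH3) = (2/3) × 12.70 = 8.467 mol
mass = 8.467 × 17.03 = 144.2 g

144 g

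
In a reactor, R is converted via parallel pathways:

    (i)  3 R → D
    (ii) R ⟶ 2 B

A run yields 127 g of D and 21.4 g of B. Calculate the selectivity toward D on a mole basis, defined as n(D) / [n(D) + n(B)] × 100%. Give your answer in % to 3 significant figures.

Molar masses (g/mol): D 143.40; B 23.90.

n(D) = 127 / 143.40 = 0.8856 mol
n(B) = 21.4 / 23.90 = 0.8954 mol
selectivity = 0.8856/(0.8856+0.8954) × 100 = 49.72 %

49.7 %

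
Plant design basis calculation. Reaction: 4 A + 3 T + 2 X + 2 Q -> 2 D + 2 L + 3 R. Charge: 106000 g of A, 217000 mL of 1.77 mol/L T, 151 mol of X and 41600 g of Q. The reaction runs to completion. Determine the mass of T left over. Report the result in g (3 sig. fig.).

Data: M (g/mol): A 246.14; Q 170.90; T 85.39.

n(A) = 106000 / 246.14 = 430.6 mol
n(T) = 1.77 × 217000/1000 = 384.1 mol
n(X) = 151.0 mol
n(Q) = 41600 / 170.90 = 243.4 mol
n/ν for A = 430.6/4 = 107.7
n/ν for T = 384.1/3 = 128.0
n/ν for X = 151.0/2 = 75.50
n/ν for Q = 243.4/2 = 121.7
Smallest n/ν is X → limiting reagent.
T consumed = (3/2) × 151.0 = 226.5 mol
T remaining = 384.1 − 226.5 = 157.6 mol
mass = 157.6 × 85.39 = 13460 g

13500 g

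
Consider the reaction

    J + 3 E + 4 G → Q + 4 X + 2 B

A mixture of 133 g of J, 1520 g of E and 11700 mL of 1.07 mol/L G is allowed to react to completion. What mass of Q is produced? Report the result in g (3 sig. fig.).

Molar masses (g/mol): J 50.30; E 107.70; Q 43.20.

114 g

n(J) = 133.0 / 50.30 = 2.644 mol
n(E) = 1520 / 107.70 = 14.11 mol
n(G) = 1.07 × 11700/1000 = 12.52 mol
n/ν for J = 2.644/1 = 2.644
n/ν for E = 14.11/3 = 4.703
n/ν for G = 12.52/4 = 3.130
Smallest n/ν is J → limiting reagent.
n(Q) = (1/1) × 2.644 = 2.644 mol
mass = 2.644 × 43.20 = 114.2 g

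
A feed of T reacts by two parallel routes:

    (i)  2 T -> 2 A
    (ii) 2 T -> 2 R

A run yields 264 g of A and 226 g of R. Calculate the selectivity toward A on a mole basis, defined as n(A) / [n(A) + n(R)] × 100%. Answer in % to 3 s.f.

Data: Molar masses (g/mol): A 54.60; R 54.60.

53.9 %

n(A) = 264 / 54.60 = 4.835 mol
n(R) = 226 / 54.60 = 4.139 mol
selectivity = 4.835/(4.835+4.139) × 100 = 53.88 %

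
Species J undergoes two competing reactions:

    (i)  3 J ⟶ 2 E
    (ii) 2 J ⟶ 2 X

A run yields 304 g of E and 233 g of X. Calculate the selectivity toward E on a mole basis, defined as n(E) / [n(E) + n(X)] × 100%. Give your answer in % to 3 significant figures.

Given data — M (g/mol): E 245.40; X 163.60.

n(E) = 304 / 245.40 = 1.239 mol
n(X) = 233 / 163.60 = 1.424 mol
selectivity = 1.239/(1.239+1.424) × 100 = 46.53 %

46.5 %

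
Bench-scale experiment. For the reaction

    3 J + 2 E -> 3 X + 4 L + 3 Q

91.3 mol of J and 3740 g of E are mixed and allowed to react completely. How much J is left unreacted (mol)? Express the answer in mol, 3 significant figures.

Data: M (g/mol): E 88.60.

28.0 mol

n(J) = 91.30 mol
n(E) = 3740 / 88.60 = 42.21 mol
n/ν for J = 91.30/3 = 30.43
n/ν for E = 42.21/2 = 21.11
Smallest n/ν is E → limiting reagent.
J consumed = (3/2) × 42.21 = 63.32 mol
J remaining = 91.30 − 63.32 = 27.98 mol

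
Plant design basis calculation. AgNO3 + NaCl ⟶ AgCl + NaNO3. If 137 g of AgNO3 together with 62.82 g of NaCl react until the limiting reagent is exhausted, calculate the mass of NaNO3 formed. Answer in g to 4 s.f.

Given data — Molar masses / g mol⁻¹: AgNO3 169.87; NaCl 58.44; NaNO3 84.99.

68.54 g

n(AgNO3) = 137.0 / 169.87 = 0.8065 mol
n(NaCl) = 62.82 / 58.44 = 1.075 mol
n/ν for AgNO3 = 0.8065/1 = 0.8065
n/ν for NaCl = 1.075/1 = 1.075
Smallest n/ν is AgNO3 → limiting reagent.
n(NaNO3) = (1/1) × 0.8065 = 0.8065 mol
mass = 0.8065 × 84.99 = 68.54 g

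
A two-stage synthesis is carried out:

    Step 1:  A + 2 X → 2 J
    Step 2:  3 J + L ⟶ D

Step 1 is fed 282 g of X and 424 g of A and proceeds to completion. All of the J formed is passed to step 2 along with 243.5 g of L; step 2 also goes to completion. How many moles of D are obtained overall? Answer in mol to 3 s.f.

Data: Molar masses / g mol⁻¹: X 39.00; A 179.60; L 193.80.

Step 1:
n(X) = 282.0 / 39.00 = 7.231 mol
n(A) = 424.0 / 179.60 = 2.361 mol
n/ν for X = 7.231/2 = 3.616
n/ν for A = 2.361/1 = 2.361
Smallest n/ν is A → limiting reagent.
n(J) produced = (2/1) × 2.361 = 4.722 mol
Step 2:
n(J) available = 4.722 mol
n(L) = 243.5 / 193.80 = 1.256 mol
n/ν for J = 4.722/3 = 1.574
n/ν for L = 1.256/1 = 1.256
Smallest n/ν is L → limiting reagent.
n(D) = (1/1) × 1.256 = 1.256 mol

1.26 mol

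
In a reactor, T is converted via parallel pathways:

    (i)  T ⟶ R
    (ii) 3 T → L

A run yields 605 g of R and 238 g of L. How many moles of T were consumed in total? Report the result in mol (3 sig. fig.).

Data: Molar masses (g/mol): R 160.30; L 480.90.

5.26 mol

n(R) = 605 / 160.30 = 3.774 mol
n(L) = 238 / 480.90 = 0.4949 mol
n(T) via (i) = (1/1)×3.774 = 3.774 mol
n(T) via (ii) = (3/1)×0.4949 = 1.485 mol
total n(T) = 3.774 + 1.485 = 5.259 mol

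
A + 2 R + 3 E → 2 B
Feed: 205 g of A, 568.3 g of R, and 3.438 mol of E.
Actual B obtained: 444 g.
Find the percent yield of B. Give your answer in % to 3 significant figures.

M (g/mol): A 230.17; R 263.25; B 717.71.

n(A) = 205.0 / 230.17 = 0.8906 mol
n(R) = 568.3 / 263.25 = 2.159 mol
n(E) = 3.438 mol
n/ν → A: 0.8906, R: 1.080, E: 1.146; A is limiting.
theoretical n(B) = (2/1) × 0.8906 = 1.781 mol → 1278 g
% yield = 444 / 1278 × 100 = 34.74 %

34.7 %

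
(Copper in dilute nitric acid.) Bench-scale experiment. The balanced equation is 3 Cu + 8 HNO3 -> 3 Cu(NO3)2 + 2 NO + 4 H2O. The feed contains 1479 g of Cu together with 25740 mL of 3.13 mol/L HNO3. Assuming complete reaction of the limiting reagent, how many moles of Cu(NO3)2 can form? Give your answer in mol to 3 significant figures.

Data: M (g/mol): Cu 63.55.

n(Cu) = 1479 / 63.55 = 23.27 mol
n(HNO3) = 3.13 × 25740/1000 = 80.57 mol
n/ν for Cu = 23.27/3 = 7.757
n/ν for HNO3 = 80.57/8 = 10.07
Smallest n/ν is Cu → limiting reagent.
n(Cu(NO3)2) = (3/3) × 23.27 = 23.27 mol

23.3 mol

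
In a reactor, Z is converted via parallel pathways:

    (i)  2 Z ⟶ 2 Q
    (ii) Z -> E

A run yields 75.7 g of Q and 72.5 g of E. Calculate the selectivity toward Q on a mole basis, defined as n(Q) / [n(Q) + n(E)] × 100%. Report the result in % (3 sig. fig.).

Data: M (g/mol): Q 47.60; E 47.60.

51.1 %

n(Q) = 75.7 / 47.60 = 1.590 mol
n(E) = 72.5 / 47.60 = 1.523 mol
selectivity = 1.590/(1.590+1.523) × 100 = 51.08 %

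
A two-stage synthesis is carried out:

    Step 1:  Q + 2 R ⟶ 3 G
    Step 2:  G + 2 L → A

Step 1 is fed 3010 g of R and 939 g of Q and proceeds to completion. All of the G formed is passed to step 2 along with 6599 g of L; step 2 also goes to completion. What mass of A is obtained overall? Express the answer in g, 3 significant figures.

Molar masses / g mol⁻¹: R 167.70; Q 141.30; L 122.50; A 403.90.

Step 1:
n(R) = 3010 / 167.70 = 17.95 mol
n(Q) = 939.0 / 141.30 = 6.645 mol
n/ν for R = 17.95/2 = 8.975
n/ν for Q = 6.645/1 = 6.645
Smallest n/ν is Q → limiting reagent.
n(G) produced = (3/1) × 6.645 = 19.94 mol
Step 2:
n(G) available = 19.94 mol
n(L) = 6599 / 122.50 = 53.87 mol
n/ν for G = 19.94/1 = 19.94
n/ν for L = 53.87/2 = 26.94
Smallest n/ν is G → limiting reagent.
n(A) = (1/1) × 19.94 = 19.94 mol
mass = 19.94 × 403.90 = 8054 g

8050 g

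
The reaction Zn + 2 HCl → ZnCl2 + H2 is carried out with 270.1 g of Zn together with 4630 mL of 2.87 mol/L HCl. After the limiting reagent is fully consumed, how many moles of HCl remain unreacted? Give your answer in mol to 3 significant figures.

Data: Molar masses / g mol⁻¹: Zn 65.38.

5.03 mol

n(Zn) = 270.1 / 65.38 = 4.131 mol
n(HCl) = 2.87 × 4630/1000 = 13.29 mol
n/ν → Zn: 4.131, HCl: 6.645; Zn is limiting.
HCl consumed = (2/1) × 4.131 = 8.262 mol
HCl remaining = 13.29 − 8.262 = 5.028 mol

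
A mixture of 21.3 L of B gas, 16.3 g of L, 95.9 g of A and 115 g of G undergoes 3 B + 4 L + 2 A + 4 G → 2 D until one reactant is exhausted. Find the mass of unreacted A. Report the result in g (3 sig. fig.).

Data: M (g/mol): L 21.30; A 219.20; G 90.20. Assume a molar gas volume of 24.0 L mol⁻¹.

12.0 g

n(B) = 21.30 / 24.0 = 0.8875 mol
n(L) = 16.30 / 21.30 = 0.7653 mol
n(A) = 95.90 / 219.20 = 0.4375 mol
n(G) = 115.0 / 90.20 = 1.275 mol
n/ν for B = 0.8875/3 = 0.2958
n/ν for L = 0.7653/4 = 0.1913
n/ν for A = 0.4375/2 = 0.2188
n/ν for G = 1.275/4 = 0.3188
Smallest n/ν is L → limiting reagent.
A consumed = (2/4) × 0.7653 = 0.3827 mol
A remaining = 0.4375 − 0.3827 = 0.05480 mol
mass = 0.05480 × 219.20 = 12.01 g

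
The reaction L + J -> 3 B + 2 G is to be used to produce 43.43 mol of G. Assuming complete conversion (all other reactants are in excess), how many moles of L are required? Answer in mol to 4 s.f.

n(G) = 43.43 mol
n(L) = (1/2) × 43.43 = 21.72 mol

21.72 mol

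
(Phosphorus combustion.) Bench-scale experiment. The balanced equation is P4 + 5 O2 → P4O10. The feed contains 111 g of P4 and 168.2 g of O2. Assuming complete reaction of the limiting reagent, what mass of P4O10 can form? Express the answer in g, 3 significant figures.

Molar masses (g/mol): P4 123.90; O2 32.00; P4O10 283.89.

n(P4) = 111.0 / 123.90 = 0.8959 mol
n(O2) = 168.2 / 32.00 = 5.256 mol
n/ν for P4 = 0.8959/1 = 0.8959
n/ν for O2 = 5.256/5 = 1.051
Smallest n/ν is P4 → limiting reagent.
n(P4O10) = (1/1) × 0.8959 = 0.8959 mol
mass = 0.8959 × 283.89 = 254.3 g

254 g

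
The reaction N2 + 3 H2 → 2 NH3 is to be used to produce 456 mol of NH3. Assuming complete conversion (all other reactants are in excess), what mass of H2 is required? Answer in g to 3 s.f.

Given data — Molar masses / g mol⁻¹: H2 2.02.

n(NH3) = 456.0 mol
n(H2) = (3/2) × 456.0 = 684.0 mol
mass = 684.0 × 2.02 = 1382 g

1380 g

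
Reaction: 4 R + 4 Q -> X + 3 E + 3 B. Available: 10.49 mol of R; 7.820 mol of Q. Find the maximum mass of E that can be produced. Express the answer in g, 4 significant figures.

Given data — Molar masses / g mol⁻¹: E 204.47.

n(R) = 10.49 mol
n(Q) = 7.820 mol
n/ν → R: 2.623, Q: 1.955; Q is limiting.
n(E) = (3/4) × 7.820 = 5.865 mol
mass = 5.865 × 204.47 = 1199 g

1199 g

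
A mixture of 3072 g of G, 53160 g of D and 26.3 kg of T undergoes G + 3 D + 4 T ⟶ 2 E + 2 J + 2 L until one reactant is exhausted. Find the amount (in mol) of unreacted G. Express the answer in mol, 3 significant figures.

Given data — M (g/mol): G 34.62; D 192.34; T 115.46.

n(G) = 3072 / 34.62 = 88.73 mol
n(D) = 53160 / 192.34 = 276.4 mol
n(T) = 26.30×1000 / 115.46 = 227.8 mol
n/ν for G = 88.73/1 = 88.73
n/ν for D = 276.4/3 = 92.13
n/ν for T = 227.8/4 = 56.95
Smallest n/ν is T → limiting reagent.
G consumed = (1/4) × 227.8 = 56.95 mol
G remaining = 88.73 − 56.95 = 31.78 mol

31.8 mol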